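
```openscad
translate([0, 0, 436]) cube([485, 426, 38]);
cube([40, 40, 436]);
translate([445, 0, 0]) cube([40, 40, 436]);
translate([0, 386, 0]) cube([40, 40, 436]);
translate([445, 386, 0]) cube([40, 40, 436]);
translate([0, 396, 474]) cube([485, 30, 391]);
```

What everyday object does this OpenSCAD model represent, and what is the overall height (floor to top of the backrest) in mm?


A chair. The overall height is 865 mm.

A slab on four corner posts with a tall panel at the back — a chair. The seat slab sits at z = 436 with thickness 38, and the 391 mm backrest starts at the seat top, so the overall height is 436 + 38 + 391 = 865 mm.


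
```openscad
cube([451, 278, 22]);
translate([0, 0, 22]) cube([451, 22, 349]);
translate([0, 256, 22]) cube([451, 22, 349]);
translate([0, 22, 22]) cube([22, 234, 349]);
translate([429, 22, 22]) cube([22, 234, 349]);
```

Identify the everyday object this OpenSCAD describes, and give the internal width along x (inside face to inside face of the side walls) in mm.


An open box. The internal width is 407 mm.

A 451×278 base slab with four walls standing on it — an open box. The base is 451 mm wide and the walls are 22 mm thick, so the internal width is 451 − 2 × 22 = 407 mm.


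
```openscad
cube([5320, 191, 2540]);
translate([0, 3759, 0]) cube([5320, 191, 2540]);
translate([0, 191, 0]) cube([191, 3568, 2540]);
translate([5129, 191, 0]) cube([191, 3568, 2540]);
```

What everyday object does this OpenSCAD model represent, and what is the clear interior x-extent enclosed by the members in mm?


A house (or room) frame. The interior width is 4938 mm.

Four 2540 mm walls enclosing a rectangle with no floor or roof — a room or house frame. Outside width is 5320 mm and wall thickness is 191 mm, so the interior width is 5320 − 2 × 191 = 4938 mm.


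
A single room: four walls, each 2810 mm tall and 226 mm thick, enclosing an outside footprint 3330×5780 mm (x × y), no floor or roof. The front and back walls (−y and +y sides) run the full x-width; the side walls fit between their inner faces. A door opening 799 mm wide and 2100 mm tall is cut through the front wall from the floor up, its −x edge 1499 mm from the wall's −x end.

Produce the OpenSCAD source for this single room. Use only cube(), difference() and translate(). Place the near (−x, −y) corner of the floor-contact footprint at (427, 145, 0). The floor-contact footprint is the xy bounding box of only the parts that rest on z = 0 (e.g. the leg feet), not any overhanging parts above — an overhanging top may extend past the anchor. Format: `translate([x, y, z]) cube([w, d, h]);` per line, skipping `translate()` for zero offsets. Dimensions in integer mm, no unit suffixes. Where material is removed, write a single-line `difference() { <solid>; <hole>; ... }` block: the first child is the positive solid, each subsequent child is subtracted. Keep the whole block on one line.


difference() { translate([427, 145, 0]) cube([3330, 226, 2810]); translate([1926, 145, 0]) cube([799, 226, 2100]); }
translate([427, 5699, 0]) cube([3330, 226, 2810]);
translate([427, 371, 0]) cube([226, 5328, 2810]);
translate([3531, 371, 0]) cube([226, 5328, 2810]);


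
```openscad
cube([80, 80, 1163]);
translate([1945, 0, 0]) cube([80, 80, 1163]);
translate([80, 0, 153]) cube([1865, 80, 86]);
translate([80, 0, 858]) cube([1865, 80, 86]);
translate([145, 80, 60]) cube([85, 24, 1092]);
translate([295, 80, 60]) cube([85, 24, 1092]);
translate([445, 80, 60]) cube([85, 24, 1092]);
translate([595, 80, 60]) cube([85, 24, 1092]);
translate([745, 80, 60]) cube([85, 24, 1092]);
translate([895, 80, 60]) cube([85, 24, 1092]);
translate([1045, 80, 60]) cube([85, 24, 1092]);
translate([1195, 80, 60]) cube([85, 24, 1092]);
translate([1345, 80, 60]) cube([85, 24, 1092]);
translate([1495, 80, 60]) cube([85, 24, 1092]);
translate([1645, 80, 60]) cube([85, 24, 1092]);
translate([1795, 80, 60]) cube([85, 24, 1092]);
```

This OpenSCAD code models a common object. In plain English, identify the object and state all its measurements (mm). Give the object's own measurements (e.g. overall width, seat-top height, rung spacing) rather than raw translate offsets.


A fence section. Two 80×80 mm posts, 1163 mm tall, stand on the floor with a clear span of 1865 mm between their inner faces. Two horizontal rails of 80×86 mm section span the gap between the posts with their undersides at z = 153 mm and z = 858 mm, flush with the posts' −y face. 12 pickets, each 85 mm wide, 24 mm thick and 1092 mm tall, are fixed to the +y face of the rails with their bottoms at z = 60 mm, spaced across the span with a 65 mm gap after the −x post and between neighbouring pickets and before the +x post.


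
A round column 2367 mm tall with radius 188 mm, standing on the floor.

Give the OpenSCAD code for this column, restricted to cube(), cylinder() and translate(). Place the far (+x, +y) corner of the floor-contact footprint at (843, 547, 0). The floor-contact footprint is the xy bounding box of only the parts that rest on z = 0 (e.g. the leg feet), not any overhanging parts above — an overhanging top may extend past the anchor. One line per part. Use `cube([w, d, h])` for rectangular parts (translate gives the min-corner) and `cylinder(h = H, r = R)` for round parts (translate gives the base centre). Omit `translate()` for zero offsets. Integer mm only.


translate([655, 359, 0]) cylinder(h = 2367, r = 188);


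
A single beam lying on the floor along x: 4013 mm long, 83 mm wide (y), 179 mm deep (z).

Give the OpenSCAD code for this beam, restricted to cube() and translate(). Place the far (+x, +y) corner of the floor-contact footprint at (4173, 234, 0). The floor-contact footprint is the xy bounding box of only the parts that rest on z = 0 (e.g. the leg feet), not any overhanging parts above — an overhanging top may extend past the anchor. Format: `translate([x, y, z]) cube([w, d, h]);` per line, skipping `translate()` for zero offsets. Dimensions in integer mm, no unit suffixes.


translate([160, 151, 0]) cube([4013, 83, 179]);


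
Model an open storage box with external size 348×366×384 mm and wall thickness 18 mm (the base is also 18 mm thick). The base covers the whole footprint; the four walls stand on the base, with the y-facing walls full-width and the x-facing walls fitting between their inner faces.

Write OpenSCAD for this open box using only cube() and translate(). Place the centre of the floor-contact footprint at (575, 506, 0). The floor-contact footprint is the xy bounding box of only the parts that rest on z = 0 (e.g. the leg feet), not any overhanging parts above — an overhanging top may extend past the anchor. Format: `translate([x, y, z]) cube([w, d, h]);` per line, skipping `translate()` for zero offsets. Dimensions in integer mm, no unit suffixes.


translate([401, 323, 0]) cube([348, 366, 18]);
translate([401, 323, 18]) cube([348, 18, 366]);
translate([401, 671, 18]) cube([348, 18, 366]);
translate([401, 341, 18]) cube([18, 330, 366]);
translate([731, 341, 18]) cube([18, 330, 366]);


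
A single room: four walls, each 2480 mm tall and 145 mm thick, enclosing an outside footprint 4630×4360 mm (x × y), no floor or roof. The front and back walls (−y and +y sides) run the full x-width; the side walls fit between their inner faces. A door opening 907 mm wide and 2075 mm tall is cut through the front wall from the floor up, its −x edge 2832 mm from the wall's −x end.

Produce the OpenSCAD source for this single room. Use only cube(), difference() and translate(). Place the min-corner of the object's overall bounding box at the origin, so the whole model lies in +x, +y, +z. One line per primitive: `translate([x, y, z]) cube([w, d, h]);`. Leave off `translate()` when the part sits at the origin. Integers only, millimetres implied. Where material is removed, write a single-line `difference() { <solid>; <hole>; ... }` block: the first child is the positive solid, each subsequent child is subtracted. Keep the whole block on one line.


difference() { cube([4630, 145, 2480]); translate([2832, 0, 0]) cube([907, 145, 2075]); }
translate([0, 4215, 0]) cube([4630, 145, 2480]);
translate([0, 145, 0]) cube([145, 4070, 2480]);
translate([4485, 145, 0]) cube([145, 4070, 2480]);


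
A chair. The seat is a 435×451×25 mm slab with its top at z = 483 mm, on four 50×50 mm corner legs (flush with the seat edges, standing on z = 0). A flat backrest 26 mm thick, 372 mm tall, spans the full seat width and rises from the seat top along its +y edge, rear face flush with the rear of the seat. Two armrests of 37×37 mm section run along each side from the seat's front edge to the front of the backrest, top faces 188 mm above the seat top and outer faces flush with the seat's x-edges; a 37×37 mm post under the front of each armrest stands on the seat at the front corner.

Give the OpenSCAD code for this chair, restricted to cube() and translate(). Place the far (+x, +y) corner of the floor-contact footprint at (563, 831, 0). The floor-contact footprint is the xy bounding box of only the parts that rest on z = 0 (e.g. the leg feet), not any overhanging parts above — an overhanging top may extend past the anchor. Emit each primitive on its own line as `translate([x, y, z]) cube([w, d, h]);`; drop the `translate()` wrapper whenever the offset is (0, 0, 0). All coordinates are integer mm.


translate([128, 380, 458]) cube([435, 451, 25]);
translate([128, 380, 0]) cube([50, 50, 458]);
translate([513, 380, 0]) cube([50, 50, 458]);
translate([128, 781, 0]) cube([50, 50, 458]);
translate([513, 781, 0]) cube([50, 50, 458]);
translate([128, 805, 483]) cube([435, 26, 372]);
translate([128, 380, 634]) cube([37, 425, 37]);
translate([526, 380, 634]) cube([37, 425, 37]);
translate([128, 380, 483]) cube([37, 37, 151]);
translate([526, 380, 483]) cube([37, 37, 151]);


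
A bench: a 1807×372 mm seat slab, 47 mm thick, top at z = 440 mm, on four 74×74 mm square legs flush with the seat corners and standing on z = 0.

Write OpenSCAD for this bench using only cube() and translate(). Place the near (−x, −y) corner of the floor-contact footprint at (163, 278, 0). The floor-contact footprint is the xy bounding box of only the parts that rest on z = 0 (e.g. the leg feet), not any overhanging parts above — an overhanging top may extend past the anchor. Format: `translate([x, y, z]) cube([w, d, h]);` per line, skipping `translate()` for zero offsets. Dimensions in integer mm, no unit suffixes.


// leg_h = 440 − 47 = 393
translate([163, 278, 393]) cube([1807, 372, 47]);
translate([163, 278, 0]) cube([74, 74, 393]);
translate([163, 576, 0]) cube([74, 74, 393]);
translate([1896, 278, 0]) cube([74, 74, 393]);
translate([1896, 576, 0]) cube([74, 74, 393]);


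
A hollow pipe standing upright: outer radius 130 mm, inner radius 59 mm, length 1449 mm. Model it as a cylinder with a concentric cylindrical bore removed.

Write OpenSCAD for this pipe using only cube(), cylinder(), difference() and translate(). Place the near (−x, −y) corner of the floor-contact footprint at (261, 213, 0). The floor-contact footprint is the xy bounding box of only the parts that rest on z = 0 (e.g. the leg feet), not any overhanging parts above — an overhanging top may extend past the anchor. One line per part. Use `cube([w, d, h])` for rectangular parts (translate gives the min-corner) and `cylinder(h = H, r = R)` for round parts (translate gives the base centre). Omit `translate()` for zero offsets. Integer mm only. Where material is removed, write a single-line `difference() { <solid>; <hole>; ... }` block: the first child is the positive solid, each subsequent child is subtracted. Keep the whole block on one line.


difference() { translate([391, 343, 0]) cylinder(h = 1449, r = 130); translate([391, 343, 0]) cylinder(h = 1449, r = 59); }


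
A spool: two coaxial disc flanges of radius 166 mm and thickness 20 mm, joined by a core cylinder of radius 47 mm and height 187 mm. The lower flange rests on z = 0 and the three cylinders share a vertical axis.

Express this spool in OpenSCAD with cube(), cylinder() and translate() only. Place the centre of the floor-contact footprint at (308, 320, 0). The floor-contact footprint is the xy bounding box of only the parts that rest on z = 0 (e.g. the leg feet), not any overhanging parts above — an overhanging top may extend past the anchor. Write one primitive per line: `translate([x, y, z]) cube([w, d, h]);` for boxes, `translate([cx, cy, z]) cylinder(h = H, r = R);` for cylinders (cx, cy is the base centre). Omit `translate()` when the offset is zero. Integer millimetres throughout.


translate([308, 320, 0]) cylinder(h = 20, r = 166);
translate([308, 320, 20]) cylinder(h = 187, r = 47);
translate([308, 320, 207]) cylinder(h = 20, r = 166);


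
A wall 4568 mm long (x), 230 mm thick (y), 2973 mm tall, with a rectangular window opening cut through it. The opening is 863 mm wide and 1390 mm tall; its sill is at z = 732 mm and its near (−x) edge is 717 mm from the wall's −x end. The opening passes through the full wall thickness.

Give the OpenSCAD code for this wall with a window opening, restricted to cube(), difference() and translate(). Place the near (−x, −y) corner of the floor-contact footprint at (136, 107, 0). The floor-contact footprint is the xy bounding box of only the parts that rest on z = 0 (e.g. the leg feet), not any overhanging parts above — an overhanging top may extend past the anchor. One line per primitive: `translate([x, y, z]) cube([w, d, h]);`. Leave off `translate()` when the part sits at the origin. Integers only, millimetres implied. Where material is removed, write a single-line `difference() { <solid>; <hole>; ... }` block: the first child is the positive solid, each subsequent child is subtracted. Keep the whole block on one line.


difference() { translate([136, 107, 0]) cube([4568, 230, 2973]); translate([853, 107, 732]) cube([863, 230, 1390]); }


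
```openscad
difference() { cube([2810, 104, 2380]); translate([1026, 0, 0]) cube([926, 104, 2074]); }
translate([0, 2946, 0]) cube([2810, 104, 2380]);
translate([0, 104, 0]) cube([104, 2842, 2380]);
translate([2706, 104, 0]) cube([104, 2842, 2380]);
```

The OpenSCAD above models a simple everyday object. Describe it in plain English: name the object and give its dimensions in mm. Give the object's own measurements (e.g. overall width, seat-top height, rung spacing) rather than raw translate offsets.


A single room: four walls, each 2380 mm tall and 104 mm thick, enclosing an outside footprint 2810×3050 mm (x × y), no floor or roof. The front and back walls (−y and +y sides) run the full x-width; the side walls fit between their inner faces. A door opening 926 mm wide and 2074 mm tall is cut through the front wall from the floor up, its −x edge 1026 mm from the wall's −x end.


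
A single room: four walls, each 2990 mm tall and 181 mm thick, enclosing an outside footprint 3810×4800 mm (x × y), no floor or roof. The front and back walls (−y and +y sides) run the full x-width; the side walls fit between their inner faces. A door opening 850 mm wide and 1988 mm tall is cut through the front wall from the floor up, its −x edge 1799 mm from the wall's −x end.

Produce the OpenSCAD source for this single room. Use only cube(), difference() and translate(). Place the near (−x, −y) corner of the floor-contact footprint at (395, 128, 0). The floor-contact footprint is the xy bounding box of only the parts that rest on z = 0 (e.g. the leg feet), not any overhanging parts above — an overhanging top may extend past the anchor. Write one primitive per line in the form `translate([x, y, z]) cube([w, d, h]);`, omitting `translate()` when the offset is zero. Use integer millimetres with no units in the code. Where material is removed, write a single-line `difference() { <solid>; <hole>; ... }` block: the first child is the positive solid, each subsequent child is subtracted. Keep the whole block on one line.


difference() { translate([395, 128, 0]) cube([3810, 181, 2990]); translate([2194, 128, 0]) cube([850, 181, 1988]); }
translate([395, 4747, 0]) cube([3810, 181, 2990]);
translate([395, 309, 0]) cube([181, 4438, 2990]);
translate([4024, 309, 0]) cube([181, 4438, 2990]);


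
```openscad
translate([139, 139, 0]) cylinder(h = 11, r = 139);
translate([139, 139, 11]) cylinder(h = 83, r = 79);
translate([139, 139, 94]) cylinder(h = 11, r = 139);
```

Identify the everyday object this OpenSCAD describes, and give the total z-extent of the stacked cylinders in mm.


A spool. The overall height is 105 mm.

Three coaxial cylinders, large–small–large — a spool. Two 11 mm flanges and a 83 mm core give 11 + 83 + 11 = 105 mm.


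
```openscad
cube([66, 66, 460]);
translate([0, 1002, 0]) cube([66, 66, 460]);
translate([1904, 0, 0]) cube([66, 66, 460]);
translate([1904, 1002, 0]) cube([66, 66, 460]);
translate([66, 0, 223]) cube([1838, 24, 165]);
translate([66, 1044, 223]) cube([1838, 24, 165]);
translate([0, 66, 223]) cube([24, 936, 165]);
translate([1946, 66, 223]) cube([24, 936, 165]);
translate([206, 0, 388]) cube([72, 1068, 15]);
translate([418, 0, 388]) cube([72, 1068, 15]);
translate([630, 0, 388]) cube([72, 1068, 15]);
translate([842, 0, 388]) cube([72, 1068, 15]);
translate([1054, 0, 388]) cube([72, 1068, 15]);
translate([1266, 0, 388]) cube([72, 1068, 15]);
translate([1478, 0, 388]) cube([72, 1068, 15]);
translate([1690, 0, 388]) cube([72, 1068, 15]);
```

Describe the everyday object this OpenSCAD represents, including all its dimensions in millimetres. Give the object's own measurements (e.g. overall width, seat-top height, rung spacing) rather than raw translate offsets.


A bed frame 1970 mm long (x) by 1068 mm wide (y). Four 66×66 mm corner posts, 460 mm tall, at the corners of the footprint. Four rails of 24 mm thickness and 165 mm height run between adjacent posts with their undersides at z = 223 mm, their outer faces flush with the outside of the frame (the two x-running rails run between the posts' inner faces; the two y-running rails run between the posts' inner faces). 8 slats, each 72 mm wide (x) and 15 mm thick, lie across the top of the two x-running rails, running the full 1068 mm width of the frame in y; along x they sit between the end posts with a 140 mm gap after the −x posts and between neighbouring slats, leaving 142 mm before the +x posts.


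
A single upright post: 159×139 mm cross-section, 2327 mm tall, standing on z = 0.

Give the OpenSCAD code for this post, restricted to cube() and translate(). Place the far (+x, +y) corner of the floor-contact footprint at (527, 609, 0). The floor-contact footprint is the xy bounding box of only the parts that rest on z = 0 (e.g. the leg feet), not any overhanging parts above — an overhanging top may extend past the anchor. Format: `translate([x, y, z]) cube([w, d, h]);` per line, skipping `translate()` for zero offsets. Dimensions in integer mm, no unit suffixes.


translate([368, 470, 0]) cube([159, 139, 2327]);


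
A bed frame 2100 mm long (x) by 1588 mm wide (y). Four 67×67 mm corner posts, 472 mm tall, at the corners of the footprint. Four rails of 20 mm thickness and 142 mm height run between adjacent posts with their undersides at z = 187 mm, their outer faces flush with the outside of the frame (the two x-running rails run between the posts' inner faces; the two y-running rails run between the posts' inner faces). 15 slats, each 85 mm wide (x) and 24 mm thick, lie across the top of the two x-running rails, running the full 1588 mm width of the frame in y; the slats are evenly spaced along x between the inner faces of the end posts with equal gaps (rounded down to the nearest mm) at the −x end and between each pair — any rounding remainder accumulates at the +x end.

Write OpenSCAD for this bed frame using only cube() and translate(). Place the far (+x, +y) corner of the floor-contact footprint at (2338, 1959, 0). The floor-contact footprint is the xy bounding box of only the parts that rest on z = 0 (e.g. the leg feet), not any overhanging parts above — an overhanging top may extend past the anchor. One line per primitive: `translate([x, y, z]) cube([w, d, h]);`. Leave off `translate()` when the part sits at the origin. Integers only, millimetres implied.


// slat z = rail_z + rail_h = 187 + 142 = 329
// slat gap = ⌊(1966 − 15·85) / 16⌋ = 43
translate([238, 371, 0]) cube([67, 67, 472]);
translate([238, 1892, 0]) cube([67, 67, 472]);
translate([2271, 371, 0]) cube([67, 67, 472]);
translate([2271, 1892, 0]) cube([67, 67, 472]);
translate([305, 371, 187]) cube([1966, 20, 142]);
translate([305, 1939, 187]) cube([1966, 20, 142]);
translate([238, 438, 187]) cube([20, 1454, 142]);
translate([2318, 438, 187]) cube([20, 1454, 142]);
translate([348, 371, 329]) cube([85, 1588, 24]);
translate([476, 371, 329]) cube([85, 1588, 24]);
translate([604, 371, 329]) cube([85, 1588, 24]);
translate([732, 371, 329]) cube([85, 1588, 24]);
translate([860, 371, 329]) cube([85, 1588, 24]);
translate([988, 371, 329]) cube([85, 1588, 24]);
translate([1116, 371, 329]) cube([85, 1588, 24]);
translate([1244, 371, 329]) cube([85, 1588, 24]);
translate([1372, 371, 329]) cube([85, 1588, 24]);
translate([1500, 371, 329]) cube([85, 1588, 24]);
translate([1628, 371, 329]) cube([85, 1588, 24]);
translate([1756, 371, 329]) cube([85, 1588, 24]);
translate([1884, 371, 329]) cube([85, 1588, 24]);
translate([2012, 371, 329]) cube([85, 1588, 24]);
translate([2140, 371, 329]) cube([85, 1588, 24]);


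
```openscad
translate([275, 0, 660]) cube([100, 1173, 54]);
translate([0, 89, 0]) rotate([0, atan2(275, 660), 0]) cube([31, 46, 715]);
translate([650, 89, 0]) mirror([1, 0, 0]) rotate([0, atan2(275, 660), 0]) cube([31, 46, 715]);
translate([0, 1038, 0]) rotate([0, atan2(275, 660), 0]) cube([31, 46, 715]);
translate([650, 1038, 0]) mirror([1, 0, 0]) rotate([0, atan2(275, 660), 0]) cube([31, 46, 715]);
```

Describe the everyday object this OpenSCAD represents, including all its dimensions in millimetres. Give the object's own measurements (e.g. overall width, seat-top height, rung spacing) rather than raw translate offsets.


A sawhorse. A 100×1173×54 mm beam (x, y, z) sits on two A-frame leg pairs. Each pair is two raked legs of 31×46 mm section (46 mm along y) splaying symmetrically in x. Each leg rises 660 mm vertically over 275 mm of horizontal reach and is 715 mm long along its own axis. Every leg's outer bottom edge rests on the floor and its outer top edge meets a bottom edge of the beam — the left legs (tilting toward +x) meet the beam's −x bottom edge, the right legs (their mirror images, tilting toward −x) meet its +x bottom edge — so the leg tops tuck under the beam, the beam's underside is 660 mm above the floor, and the feet are 650 mm apart outside-to-outside with the beam centred between them. The two leg pairs are set in 89 mm from either end of the beam.


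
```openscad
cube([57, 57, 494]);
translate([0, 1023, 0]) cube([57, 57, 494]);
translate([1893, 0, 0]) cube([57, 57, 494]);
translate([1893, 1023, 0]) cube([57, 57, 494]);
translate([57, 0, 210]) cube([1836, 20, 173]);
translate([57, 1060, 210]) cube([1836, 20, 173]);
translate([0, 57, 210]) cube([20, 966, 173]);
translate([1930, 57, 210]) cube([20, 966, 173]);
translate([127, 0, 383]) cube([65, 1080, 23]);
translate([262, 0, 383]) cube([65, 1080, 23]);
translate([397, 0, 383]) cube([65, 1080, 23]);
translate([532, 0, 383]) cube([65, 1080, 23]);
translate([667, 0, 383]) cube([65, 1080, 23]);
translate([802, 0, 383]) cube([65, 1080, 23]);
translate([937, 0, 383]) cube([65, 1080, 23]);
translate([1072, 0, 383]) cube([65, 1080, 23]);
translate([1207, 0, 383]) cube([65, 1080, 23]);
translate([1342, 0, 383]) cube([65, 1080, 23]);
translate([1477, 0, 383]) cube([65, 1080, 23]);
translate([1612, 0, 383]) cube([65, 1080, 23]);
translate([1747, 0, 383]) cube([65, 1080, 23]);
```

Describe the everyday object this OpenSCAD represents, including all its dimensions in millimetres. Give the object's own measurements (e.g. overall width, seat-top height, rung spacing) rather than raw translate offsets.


A bed frame 1950 mm long (x) by 1080 mm wide (y). Four 57×57 mm corner posts, 494 mm tall, at the corners of the footprint. Four rails of 20 mm thickness and 173 mm height run between adjacent posts with their undersides at z = 210 mm, their outer faces flush with the outside of the frame (the two x-running rails run between the posts' inner faces; the two y-running rails run between the posts' inner faces). 13 slats, each 65 mm wide (x) and 23 mm thick, lie across the top of the two x-running rails, running the full 1080 mm width of the frame in y; along x they sit between the end posts with a 70 mm gap after the −x posts and between neighbouring slats, leaving 81 mm before the +x posts.


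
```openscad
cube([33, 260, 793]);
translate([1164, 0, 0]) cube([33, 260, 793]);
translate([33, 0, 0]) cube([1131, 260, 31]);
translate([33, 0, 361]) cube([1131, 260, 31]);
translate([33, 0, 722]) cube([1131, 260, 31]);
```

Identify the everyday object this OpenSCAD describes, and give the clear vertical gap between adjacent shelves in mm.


A bookshelf. The clear shelf gap is 330 mm.

Two tall side panels with 3 horizontal boards between them — a bookshelf. The first two shelf undersides are at z = 0 and z = 361; with shelf thickness 31, the clear gap is 361 − 0 − 31 = 330 mm.


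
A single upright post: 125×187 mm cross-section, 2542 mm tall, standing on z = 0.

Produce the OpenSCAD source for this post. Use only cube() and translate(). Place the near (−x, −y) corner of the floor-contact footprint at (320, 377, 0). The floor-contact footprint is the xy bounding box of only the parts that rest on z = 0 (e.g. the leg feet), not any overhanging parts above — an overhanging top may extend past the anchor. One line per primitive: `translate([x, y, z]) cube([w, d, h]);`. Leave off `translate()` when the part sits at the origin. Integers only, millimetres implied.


translate([320, 377, 0]) cube([125, 187, 2542]);


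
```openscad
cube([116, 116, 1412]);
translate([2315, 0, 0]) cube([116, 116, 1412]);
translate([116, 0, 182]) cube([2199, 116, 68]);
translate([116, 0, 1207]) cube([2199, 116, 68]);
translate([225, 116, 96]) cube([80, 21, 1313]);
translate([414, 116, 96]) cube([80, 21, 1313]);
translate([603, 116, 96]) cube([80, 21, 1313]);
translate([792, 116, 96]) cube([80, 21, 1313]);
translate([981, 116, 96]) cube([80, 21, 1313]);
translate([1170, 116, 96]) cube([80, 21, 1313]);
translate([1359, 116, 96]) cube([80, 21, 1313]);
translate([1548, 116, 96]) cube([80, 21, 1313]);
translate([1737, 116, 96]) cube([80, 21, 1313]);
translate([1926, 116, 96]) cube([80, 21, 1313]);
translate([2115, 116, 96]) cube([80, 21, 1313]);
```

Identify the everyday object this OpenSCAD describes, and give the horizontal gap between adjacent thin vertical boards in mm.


A fence section. The picket gap is 109 mm.

Two posts, two rails, 11 pickets — a fence section. Span 2199 mm holds 11 pickets of 80 mm with 12 equal gaps: ⌊(2199 − 11·80) / 12⌋ = 109 mm.


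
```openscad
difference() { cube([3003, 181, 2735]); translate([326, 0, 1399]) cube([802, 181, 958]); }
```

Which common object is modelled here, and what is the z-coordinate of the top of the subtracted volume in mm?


A wall with a window opening. The window head height is 2357 mm.

A wall with a rectangular opening subtracted — a window. Sill at z = 1399, opening 958 mm tall, so the head is at 1399 + 958 = 2357 mm.


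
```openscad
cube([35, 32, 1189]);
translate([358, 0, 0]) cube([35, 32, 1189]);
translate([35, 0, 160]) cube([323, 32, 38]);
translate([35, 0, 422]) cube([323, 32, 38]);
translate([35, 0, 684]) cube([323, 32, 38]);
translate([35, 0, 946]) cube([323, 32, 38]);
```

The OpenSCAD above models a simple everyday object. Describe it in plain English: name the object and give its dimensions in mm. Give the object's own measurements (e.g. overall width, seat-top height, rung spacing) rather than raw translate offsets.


A straight ladder. Two 35×32 mm vertical rails, 1189 mm tall, stand 393 mm apart (outside-to-outside) with their front faces coplanar on the −y side. 4 rungs, each 32 mm deep and 38 mm tall, span between the inner faces of the rails, front faces flush with the rails. The lowest rung's underside is at z = 160 mm and rungs are spaced 262 mm apart (underside to underside).


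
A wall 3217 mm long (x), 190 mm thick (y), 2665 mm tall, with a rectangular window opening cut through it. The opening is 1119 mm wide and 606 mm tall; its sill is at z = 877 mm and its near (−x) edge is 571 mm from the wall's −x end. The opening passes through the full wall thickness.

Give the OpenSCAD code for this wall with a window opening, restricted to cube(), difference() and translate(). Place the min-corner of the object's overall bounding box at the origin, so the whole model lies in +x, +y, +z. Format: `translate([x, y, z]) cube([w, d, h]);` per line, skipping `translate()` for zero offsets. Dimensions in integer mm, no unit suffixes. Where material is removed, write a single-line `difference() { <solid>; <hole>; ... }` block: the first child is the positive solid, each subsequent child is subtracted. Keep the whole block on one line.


difference() { cube([3217, 190, 2665]); translate([571, 0, 877]) cube([1119, 190, 606]); }


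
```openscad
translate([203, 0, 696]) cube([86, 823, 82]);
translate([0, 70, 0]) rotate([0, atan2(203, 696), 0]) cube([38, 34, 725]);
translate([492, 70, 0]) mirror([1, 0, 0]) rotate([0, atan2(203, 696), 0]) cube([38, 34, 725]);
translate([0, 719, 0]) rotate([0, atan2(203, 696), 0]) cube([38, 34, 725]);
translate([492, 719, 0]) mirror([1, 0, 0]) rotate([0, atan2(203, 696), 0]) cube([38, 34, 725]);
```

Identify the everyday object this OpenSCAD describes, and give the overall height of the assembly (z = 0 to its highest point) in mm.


A sawhorse. The overall height is 778 mm.

A beam across two mirrored pairs of raked legs — a sawhorse. The beam's underside is at z = 696 (matching the legs' vertical rise in atan2(203, 696)) and the beam is 82 mm tall, so its top is at 696 + 82 = 778 mm. The raked legs top out at the beam's underside, so that is the highest point.


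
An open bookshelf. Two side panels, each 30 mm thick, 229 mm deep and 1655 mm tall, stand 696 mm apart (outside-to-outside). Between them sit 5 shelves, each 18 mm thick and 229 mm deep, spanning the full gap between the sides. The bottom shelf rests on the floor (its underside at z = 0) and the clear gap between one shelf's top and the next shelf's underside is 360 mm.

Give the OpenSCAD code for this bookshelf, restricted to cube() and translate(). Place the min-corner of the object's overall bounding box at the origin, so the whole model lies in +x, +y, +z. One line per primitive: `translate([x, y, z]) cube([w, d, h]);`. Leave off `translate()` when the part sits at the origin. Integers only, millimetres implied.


cube([30, 229, 1655]);
translate([666, 0, 0]) cube([30, 229, 1655]);
translate([30, 0, 0]) cube([636, 229, 18]);
translate([30, 0, 378]) cube([636, 229, 18]);
translate([30, 0, 756]) cube([636, 229, 18]);
translate([30, 0, 1134]) cube([636, 229, 18]);
translate([30, 0, 1512]) cube([636, 229, 18]);


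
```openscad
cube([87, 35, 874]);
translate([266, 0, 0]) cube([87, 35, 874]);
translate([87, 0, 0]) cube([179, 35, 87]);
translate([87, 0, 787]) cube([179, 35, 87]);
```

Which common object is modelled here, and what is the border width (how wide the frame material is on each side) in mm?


A picture frame. The border width is 87 mm.

Four thin pieces enclosing a rectangular opening — a picture frame. The two full-height stiles are 874 mm tall; the top rail sits at z = 787 and is 87 mm tall, so the border above the opening is 874 − 787 = 87 mm, matching the stile x-width.


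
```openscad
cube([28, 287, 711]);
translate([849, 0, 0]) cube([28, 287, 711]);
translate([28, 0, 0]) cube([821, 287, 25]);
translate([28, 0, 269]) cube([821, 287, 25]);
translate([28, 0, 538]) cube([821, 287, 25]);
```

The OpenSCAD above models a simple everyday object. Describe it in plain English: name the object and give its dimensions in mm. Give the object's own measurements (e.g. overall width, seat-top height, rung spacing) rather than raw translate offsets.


An open bookshelf. Two side panels, each 28 mm thick, 287 mm deep and 711 mm tall, stand 877 mm apart (outside-to-outside). Between them sit 3 shelves, each 25 mm thick and 287 mm deep, spanning the full gap between the sides. The bottom shelf rests on the floor (its underside at z = 0) and the clear gap between one shelf's top and the next shelf's underside is 244 mm.


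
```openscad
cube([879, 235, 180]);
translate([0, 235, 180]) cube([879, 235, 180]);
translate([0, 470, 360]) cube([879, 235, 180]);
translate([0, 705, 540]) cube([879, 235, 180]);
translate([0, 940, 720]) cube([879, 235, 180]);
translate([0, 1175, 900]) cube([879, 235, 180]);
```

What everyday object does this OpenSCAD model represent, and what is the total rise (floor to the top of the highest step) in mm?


A staircase. The total rise is 1080 mm.

6 identical blocks, each offset up and back from the previous — a staircase. Each step is 180 mm tall and there are 6 of them, so the total rise is 6 × 180 = 1080 mm.


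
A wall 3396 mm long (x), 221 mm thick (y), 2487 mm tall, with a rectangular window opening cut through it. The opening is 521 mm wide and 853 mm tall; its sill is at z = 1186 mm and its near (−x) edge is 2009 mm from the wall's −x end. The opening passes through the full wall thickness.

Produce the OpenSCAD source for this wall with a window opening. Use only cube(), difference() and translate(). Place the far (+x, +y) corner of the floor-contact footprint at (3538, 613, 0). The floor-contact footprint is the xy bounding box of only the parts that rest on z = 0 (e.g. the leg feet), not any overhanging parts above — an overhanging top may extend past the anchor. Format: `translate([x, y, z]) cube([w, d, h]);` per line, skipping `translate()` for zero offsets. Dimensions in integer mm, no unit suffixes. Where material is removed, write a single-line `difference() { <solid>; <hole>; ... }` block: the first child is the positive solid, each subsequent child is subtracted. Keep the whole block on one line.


difference() { translate([142, 392, 0]) cube([3396, 221, 2487]); translate([2151, 392, 1186]) cube([521, 221, 853]); }


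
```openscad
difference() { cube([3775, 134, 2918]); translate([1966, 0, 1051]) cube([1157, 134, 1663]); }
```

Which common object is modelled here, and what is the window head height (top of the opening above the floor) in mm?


A wall with a window opening. The window head height is 2714 mm.

A wall with a rectangular opening subtracted — a window. Sill at z = 1051, opening 1663 mm tall, so the head is at 1051 + 1663 = 2714 mm.


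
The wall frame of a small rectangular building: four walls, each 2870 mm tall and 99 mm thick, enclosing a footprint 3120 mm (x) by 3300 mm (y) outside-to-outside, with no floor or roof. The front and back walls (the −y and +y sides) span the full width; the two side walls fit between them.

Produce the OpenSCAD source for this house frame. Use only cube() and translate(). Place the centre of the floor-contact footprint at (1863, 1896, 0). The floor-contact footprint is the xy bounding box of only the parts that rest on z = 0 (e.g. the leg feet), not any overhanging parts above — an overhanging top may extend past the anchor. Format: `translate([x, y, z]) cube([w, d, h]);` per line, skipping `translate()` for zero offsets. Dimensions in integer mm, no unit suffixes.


translate([303, 246, 0]) cube([3120, 99, 2870]);
translate([303, 3447, 0]) cube([3120, 99, 2870]);
translate([303, 345, 0]) cube([99, 3102, 2870]);
translate([3324, 345, 0]) cube([99, 3102, 2870]);


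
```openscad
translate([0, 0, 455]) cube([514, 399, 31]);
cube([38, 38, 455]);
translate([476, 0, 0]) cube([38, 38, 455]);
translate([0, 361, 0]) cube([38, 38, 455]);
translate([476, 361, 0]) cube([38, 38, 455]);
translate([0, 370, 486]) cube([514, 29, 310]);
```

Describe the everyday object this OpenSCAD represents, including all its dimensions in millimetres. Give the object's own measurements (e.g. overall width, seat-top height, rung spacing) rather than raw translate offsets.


A chair. The seat is a 514×399×31 mm slab with its top at z = 486 mm, on four 38×38 mm corner legs (flush with the seat edges, standing on z = 0). A flat backrest 29 mm thick, 310 mm tall, spans the full seat width and rises from the seat top along its +y edge, rear face flush with the rear of the seat.


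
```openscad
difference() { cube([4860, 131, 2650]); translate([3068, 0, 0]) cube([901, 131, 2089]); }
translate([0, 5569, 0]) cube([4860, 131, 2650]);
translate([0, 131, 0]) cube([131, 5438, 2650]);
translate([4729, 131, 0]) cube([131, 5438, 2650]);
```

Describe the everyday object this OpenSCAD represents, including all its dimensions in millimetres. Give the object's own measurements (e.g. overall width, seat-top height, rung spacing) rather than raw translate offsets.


A single room: four walls, each 2650 mm tall and 131 mm thick, enclosing an outside footprint 4860×5700 mm (x × y), no floor or roof. The front and back walls (−y and +y sides) run the full x-width; the side walls fit between their inner faces. A door opening 901 mm wide and 2089 mm tall is cut through the front wall from the floor up, its −x edge 3068 mm from the wall's −x end.


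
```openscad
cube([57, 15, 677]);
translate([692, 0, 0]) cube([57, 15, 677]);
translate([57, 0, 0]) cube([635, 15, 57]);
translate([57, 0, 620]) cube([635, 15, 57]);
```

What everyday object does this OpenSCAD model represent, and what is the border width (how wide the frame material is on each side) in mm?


A picture frame. The border width is 57 mm.

Four thin pieces enclosing a rectangular opening — a picture frame. The two full-height stiles are 677 mm tall; the top rail sits at z = 620 and is 57 mm tall, so the border above the opening is 677 − 620 = 57 mm, matching the stile x-width.


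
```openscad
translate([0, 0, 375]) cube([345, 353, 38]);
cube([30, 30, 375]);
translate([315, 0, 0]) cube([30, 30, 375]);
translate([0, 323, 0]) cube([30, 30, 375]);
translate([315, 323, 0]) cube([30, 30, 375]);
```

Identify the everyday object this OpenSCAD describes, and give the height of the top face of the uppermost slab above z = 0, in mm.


A stool. The seat height is 413 mm.

A 345×353×38 slab at z = 375 on four corner posts — a stool. The seat top is 375 + 38 = 413 mm.


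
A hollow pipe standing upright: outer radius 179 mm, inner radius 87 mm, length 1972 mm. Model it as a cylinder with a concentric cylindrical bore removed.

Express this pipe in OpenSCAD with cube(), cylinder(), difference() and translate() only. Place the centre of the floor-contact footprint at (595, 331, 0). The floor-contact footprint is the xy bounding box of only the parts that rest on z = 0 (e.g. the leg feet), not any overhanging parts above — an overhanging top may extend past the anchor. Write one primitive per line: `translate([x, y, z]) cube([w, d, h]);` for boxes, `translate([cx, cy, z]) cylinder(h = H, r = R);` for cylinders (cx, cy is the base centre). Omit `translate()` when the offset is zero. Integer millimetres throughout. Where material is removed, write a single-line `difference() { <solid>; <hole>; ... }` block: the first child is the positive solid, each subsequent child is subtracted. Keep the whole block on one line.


difference() { translate([595, 331, 0]) cylinder(h = 1972, r = 179); translate([595, 331, 0]) cylinder(h = 1972, r = 87); }


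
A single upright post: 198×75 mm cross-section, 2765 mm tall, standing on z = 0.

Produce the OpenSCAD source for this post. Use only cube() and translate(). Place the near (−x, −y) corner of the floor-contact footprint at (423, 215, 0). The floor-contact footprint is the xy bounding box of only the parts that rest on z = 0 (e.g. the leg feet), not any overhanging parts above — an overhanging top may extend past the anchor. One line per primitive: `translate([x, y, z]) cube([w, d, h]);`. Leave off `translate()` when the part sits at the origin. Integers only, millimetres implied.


translate([423, 215, 0]) cube([198, 75, 2765]);
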